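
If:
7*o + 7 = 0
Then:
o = -1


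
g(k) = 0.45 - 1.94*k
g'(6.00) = -1.94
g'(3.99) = -1.94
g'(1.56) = -1.94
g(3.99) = -7.29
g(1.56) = -2.58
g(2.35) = -4.11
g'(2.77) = -1.94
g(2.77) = -4.92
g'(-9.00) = -1.94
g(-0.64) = 1.69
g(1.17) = -1.82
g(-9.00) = 17.91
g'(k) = -1.94000000000000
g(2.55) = -4.50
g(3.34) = -6.03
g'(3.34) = -1.94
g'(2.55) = -1.94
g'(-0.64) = -1.94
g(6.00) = -11.19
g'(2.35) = -1.94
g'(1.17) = -1.94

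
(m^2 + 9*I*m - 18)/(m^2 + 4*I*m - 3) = (m + 6*I)/(m + I)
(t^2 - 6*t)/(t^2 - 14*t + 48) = t/(t - 8)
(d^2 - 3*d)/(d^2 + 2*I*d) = (d - 3)/(d + 2*I)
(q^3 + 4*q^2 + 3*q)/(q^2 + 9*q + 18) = q*(q + 1)/(q + 6)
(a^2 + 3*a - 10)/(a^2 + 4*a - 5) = (a - 2)/(a - 1)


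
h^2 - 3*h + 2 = (h - 2)*(h - 1)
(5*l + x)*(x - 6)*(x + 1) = 5*l*x^2 - 25*l*x - 30*l + x^3 - 5*x^2 - 6*x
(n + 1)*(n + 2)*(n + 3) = n^3 + 6*n^2 + 11*n + 6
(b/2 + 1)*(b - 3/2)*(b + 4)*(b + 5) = b^4/2 + 19*b^3/4 + 43*b^2/4 - 17*b/2 - 30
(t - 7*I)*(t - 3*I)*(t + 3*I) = t^3 - 7*I*t^2 + 9*t - 63*I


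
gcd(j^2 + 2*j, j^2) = j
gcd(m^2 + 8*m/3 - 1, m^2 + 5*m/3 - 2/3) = m - 1/3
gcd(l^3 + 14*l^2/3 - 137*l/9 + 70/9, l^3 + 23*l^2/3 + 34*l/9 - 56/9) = l^2 + 19*l/3 - 14/3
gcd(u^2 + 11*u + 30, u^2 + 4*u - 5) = u + 5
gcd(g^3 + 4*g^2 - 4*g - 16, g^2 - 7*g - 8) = 1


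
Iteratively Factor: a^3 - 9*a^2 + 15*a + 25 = (a + 1)*(a^2 - 10*a + 25) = (a - 5)*(a + 1)*(a - 5)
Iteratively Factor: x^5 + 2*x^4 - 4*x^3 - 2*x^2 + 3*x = (x + 3)*(x^4 - x^3 - x^2 + x) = (x + 1)*(x + 3)*(x^3 - 2*x^2 + x) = x*(x + 1)*(x + 3)*(x^2 - 2*x + 1) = x*(x - 1)*(x + 1)*(x + 3)*(x - 1)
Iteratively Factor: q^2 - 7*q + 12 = (q - 3)*(q - 4)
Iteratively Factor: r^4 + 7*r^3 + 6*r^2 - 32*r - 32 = (r + 4)*(r^3 + 3*r^2 - 6*r - 8) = (r + 1)*(r + 4)*(r^2 + 2*r - 8) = (r - 2)*(r + 1)*(r + 4)*(r + 4)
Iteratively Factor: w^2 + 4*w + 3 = (w + 3)*(w + 1)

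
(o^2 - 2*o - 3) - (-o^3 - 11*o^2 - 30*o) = o^3 + 12*o^2 + 28*o - 3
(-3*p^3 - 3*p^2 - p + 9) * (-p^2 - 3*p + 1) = 3*p^5 + 12*p^4 + 7*p^3 - 9*p^2 - 28*p + 9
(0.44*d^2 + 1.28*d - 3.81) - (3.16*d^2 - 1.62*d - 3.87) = -2.72*d^2 + 2.9*d + 0.0600000000000001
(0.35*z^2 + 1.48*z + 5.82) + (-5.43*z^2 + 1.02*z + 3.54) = -5.08*z^2 + 2.5*z + 9.36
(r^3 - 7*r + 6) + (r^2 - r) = r^3 + r^2 - 8*r + 6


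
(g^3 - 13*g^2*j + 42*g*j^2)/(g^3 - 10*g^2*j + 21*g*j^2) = (g - 6*j)/(g - 3*j)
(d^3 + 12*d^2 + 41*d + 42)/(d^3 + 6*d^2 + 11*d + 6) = (d + 7)/(d + 1)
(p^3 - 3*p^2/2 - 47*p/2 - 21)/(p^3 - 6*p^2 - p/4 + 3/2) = 2*(2*p^2 + 9*p + 7)/(4*p^2 - 1)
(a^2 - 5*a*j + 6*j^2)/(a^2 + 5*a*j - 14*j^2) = (a - 3*j)/(a + 7*j)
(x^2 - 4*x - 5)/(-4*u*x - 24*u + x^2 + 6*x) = (-x^2 + 4*x + 5)/(4*u*x + 24*u - x^2 - 6*x)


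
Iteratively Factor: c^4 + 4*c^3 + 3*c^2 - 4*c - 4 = (c + 2)*(c^3 + 2*c^2 - c - 2) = (c + 2)^2*(c^2 - 1) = (c - 1)*(c + 2)^2*(c + 1)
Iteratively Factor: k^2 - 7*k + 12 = (k - 3)*(k - 4)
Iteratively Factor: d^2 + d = (d + 1)*(d)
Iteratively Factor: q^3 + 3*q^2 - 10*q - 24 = (q + 2)*(q^2 + q - 12) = (q - 3)*(q + 2)*(q + 4)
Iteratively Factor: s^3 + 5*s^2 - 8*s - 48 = (s - 3)*(s^2 + 8*s + 16) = (s - 3)*(s + 4)*(s + 4)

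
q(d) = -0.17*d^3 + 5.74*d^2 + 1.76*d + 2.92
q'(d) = -0.51*d^2 + 11.48*d + 1.76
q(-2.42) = 34.69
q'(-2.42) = -29.01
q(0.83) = 8.24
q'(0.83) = 10.94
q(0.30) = 3.96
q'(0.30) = 5.16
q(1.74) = 22.47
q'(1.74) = 20.19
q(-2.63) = 41.09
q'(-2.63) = -31.96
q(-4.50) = 126.73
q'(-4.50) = -60.23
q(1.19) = 12.86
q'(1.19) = 14.70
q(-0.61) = 4.02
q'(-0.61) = -5.43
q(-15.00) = 1841.77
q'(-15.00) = -285.19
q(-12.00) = 1102.12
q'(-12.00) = -209.44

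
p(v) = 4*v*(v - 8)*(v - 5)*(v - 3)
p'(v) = 4*v*(v - 8)*(v - 5) + 4*v*(v - 8)*(v - 3) + 4*v*(v - 5)*(v - 3) + 4*(v - 8)*(v - 5)*(v - 3) = 16*v^3 - 192*v^2 + 632*v - 480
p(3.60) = 53.22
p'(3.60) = 53.38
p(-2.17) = 3272.28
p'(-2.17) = -2919.04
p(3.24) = 26.06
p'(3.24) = 96.34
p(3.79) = 61.01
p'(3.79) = 28.41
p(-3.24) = 7490.02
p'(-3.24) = -5087.41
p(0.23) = -94.45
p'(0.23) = -344.60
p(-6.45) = 40338.97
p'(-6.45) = -16837.46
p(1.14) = -224.59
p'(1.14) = 14.66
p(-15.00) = 496800.00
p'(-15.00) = -107160.00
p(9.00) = 864.00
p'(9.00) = 1320.00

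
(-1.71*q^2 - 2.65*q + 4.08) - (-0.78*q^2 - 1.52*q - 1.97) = -0.93*q^2 - 1.13*q + 6.05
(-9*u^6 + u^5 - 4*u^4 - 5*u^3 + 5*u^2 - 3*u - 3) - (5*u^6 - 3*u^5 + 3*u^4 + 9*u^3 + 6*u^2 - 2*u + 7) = -14*u^6 + 4*u^5 - 7*u^4 - 14*u^3 - u^2 - u - 10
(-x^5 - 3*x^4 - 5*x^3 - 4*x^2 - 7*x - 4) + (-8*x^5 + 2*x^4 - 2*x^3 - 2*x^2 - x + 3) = -9*x^5 - x^4 - 7*x^3 - 6*x^2 - 8*x - 1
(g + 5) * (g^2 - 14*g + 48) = g^3 - 9*g^2 - 22*g + 240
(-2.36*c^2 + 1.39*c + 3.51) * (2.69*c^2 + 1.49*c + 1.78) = -6.3484*c^4 + 0.2227*c^3 + 7.3122*c^2 + 7.7041*c + 6.2478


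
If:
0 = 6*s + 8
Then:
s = -4/3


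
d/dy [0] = 0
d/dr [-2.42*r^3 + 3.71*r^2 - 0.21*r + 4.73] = -7.26*r^2 + 7.42*r - 0.21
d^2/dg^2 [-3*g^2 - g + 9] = -6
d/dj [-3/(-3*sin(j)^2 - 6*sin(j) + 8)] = -18*(sin(j) + 1)*cos(j)/(3*sin(j)^2 + 6*sin(j) - 8)^2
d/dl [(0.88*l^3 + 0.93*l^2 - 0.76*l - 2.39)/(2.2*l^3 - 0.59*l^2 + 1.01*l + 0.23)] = (-2.5652*l^4 + 5.1216*l^3 + 16.8721*l^2 - 2.3924*l + 2.2391)/(4.84*l^6 - 2.596*l^5 + 4.7921*l^4 - 0.1798*l^3 + 0.7487*l^2 + 0.4646*l + 0.0529)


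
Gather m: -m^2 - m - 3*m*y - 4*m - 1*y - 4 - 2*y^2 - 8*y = -m^2 + m*(-3*y - 5) - 2*y^2 - 9*y - 4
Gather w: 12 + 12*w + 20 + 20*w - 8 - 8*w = 24*w + 24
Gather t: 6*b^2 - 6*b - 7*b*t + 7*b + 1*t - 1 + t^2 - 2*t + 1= 6*b^2 + b + t^2 + t*(-7*b - 1)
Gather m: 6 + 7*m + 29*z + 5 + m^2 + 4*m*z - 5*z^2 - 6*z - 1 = m^2 + m*(4*z + 7) - 5*z^2 + 23*z + 10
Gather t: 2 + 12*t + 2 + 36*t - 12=48*t - 8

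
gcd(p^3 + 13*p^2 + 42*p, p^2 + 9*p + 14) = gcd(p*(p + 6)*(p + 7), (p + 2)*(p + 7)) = p + 7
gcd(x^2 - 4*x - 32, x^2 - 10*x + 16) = x - 8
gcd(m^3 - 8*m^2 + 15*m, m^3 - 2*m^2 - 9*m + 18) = m - 3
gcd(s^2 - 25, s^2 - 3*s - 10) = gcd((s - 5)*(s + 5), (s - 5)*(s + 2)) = s - 5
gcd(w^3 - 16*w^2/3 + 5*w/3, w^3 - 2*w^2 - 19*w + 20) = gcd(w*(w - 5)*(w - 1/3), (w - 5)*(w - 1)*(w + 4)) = w - 5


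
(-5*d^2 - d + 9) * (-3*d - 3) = 15*d^3 + 18*d^2 - 24*d - 27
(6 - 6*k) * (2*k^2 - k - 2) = -12*k^3 + 18*k^2 + 6*k - 12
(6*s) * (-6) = -36*s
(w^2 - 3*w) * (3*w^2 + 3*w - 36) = 3*w^4 - 6*w^3 - 45*w^2 + 108*w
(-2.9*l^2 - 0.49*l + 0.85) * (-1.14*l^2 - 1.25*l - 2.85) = 3.306*l^4 + 4.1836*l^3 + 7.9085*l^2 + 0.334*l - 2.4225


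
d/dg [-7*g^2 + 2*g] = 2 - 14*g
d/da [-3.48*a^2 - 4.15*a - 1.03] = -6.96*a - 4.15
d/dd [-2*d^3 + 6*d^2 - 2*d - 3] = -6*d^2 + 12*d - 2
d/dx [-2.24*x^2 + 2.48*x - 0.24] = 2.48 - 4.48*x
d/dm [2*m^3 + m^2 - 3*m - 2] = 6*m^2 + 2*m - 3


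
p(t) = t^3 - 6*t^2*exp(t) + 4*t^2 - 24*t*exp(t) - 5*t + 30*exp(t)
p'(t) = -6*t^2*exp(t) + 3*t^2 - 36*t*exp(t) + 8*t + 6*exp(t) - 5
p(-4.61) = 10.22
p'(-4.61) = 22.32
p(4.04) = -9259.05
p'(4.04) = -13412.56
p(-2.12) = 25.52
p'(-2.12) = -1.83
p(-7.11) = -121.75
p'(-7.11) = 89.74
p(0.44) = 27.04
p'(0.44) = -17.98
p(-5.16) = -5.12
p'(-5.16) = 33.78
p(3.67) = -5366.87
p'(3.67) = -8057.76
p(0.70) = 19.46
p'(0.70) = -42.51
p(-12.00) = -1092.00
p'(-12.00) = 331.00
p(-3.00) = 26.39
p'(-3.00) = 0.99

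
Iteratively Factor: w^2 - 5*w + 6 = (w - 2)*(w - 3)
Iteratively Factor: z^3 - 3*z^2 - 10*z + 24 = (z - 4)*(z^2 + z - 6) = (z - 4)*(z - 2)*(z + 3)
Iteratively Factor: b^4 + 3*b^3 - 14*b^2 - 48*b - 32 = (b + 4)*(b^3 - b^2 - 10*b - 8) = (b - 4)*(b + 4)*(b^2 + 3*b + 2) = (b - 4)*(b + 1)*(b + 4)*(b + 2)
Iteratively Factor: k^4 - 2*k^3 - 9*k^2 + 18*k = (k - 2)*(k^3 - 9*k) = (k - 2)*(k + 3)*(k^2 - 3*k) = k*(k - 2)*(k + 3)*(k - 3)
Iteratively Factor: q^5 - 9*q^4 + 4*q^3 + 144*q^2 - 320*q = (q - 5)*(q^4 - 4*q^3 - 16*q^2 + 64*q) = (q - 5)*(q + 4)*(q^3 - 8*q^2 + 16*q) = q*(q - 5)*(q + 4)*(q^2 - 8*q + 16) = q*(q - 5)*(q - 4)*(q + 4)*(q - 4)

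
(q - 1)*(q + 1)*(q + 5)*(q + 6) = q^4 + 11*q^3 + 29*q^2 - 11*q - 30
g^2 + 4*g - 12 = (g - 2)*(g + 6)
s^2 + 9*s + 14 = (s + 2)*(s + 7)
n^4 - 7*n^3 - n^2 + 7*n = n*(n - 7)*(n - 1)*(n + 1)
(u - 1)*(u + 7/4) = u^2 + 3*u/4 - 7/4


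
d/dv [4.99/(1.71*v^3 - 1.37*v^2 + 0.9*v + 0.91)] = (-25.5987*v^2 + 13.6726*v - 4.491)/(1.71*v^3 - 1.37*v^2 + 0.9*v + 0.91)^2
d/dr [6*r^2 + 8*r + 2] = 12*r + 8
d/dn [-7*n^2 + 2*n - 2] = 2 - 14*n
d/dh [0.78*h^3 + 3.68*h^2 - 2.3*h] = 2.34*h^2 + 7.36*h - 2.3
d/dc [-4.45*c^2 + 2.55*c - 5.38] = 2.55 - 8.9*c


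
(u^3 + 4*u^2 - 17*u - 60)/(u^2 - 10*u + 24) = (u^2 + 8*u + 15)/(u - 6)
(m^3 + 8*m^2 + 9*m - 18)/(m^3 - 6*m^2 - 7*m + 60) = (m^2 + 5*m - 6)/(m^2 - 9*m + 20)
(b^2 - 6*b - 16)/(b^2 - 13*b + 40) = (b + 2)/(b - 5)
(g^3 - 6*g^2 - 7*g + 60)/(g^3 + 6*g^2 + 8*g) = (g^3 - 6*g^2 - 7*g + 60)/(g*(g^2 + 6*g + 8))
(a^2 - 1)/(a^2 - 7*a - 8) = (a - 1)/(a - 8)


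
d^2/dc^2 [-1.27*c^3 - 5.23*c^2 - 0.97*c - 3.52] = -7.62*c - 10.46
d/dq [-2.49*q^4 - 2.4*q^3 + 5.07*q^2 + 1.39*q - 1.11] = -9.96*q^3 - 7.2*q^2 + 10.14*q + 1.39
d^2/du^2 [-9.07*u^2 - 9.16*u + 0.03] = -18.1400000000000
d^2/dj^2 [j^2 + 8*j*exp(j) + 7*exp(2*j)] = 8*j*exp(j) + 28*exp(2*j) + 16*exp(j) + 2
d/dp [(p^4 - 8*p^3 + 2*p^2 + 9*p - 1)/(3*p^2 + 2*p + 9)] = (6*p^5 - 18*p^4 + 4*p^3 - 239*p^2 + 42*p + 83)/(9*p^4 + 12*p^3 + 58*p^2 + 36*p + 81)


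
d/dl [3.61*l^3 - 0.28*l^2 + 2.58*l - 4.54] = 10.83*l^2 - 0.56*l + 2.58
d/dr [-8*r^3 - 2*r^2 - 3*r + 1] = -24*r^2 - 4*r - 3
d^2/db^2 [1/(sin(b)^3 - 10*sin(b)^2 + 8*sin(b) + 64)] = (-9*sin(b)^6 + 110*sin(b)^5 - 404*sin(b)^4 + 656*sin(b)^3 - 1976*sin(b)^2 - 352*sin(b) + 1408)/(sin(b)^3 - 10*sin(b)^2 + 8*sin(b) + 64)^3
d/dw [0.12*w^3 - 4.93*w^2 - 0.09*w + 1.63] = 0.36*w^2 - 9.86*w - 0.09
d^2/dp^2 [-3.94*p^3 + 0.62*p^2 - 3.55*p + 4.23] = 1.24 - 23.64*p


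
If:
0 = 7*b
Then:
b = 0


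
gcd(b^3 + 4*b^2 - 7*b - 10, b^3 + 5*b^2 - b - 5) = b^2 + 6*b + 5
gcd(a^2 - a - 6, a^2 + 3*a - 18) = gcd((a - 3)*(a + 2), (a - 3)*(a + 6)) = a - 3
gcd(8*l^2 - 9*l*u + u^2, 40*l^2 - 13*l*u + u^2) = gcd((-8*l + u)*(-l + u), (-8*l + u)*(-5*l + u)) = -8*l + u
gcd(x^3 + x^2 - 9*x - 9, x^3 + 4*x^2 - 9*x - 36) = x^2 - 9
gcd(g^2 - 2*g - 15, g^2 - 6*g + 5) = g - 5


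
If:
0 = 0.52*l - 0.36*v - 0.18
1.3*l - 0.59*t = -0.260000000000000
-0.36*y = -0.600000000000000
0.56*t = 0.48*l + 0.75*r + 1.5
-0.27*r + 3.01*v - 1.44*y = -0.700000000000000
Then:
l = 0.68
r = -0.99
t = 1.93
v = 0.48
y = 1.67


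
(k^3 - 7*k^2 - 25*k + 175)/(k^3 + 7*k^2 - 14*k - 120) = (k^2 - 12*k + 35)/(k^2 + 2*k - 24)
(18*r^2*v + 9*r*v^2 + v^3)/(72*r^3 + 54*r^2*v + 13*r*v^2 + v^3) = v/(4*r + v)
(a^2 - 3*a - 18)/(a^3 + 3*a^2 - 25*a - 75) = (a - 6)/(a^2 - 25)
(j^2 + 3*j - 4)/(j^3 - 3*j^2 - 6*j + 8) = (j + 4)/(j^2 - 2*j - 8)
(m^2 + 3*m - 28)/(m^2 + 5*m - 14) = (m - 4)/(m - 2)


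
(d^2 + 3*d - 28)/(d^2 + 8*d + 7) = (d - 4)/(d + 1)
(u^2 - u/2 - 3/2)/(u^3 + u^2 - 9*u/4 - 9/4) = 2/(2*u + 3)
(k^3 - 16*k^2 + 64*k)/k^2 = k - 16 + 64/k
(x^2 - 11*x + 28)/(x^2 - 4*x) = (x - 7)/x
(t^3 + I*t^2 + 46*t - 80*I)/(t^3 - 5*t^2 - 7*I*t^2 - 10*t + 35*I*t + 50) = (t + 8*I)/(t - 5)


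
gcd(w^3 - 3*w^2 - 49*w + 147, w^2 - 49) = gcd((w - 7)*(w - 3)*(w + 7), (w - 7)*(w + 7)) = w^2 - 49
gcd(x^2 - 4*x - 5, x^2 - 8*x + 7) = 1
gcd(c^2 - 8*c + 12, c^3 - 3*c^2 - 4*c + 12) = c - 2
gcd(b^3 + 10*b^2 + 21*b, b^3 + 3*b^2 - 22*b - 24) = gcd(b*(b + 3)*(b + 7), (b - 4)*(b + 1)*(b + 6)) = 1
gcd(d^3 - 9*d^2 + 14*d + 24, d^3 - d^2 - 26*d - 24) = d^2 - 5*d - 6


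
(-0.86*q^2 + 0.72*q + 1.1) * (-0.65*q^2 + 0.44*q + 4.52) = 0.559*q^4 - 0.8464*q^3 - 4.2854*q^2 + 3.7384*q + 4.972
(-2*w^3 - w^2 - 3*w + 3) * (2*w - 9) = -4*w^4 + 16*w^3 + 3*w^2 + 33*w - 27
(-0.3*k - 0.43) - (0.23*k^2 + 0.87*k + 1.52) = -0.23*k^2 - 1.17*k - 1.95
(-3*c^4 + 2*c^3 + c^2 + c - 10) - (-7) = -3*c^4 + 2*c^3 + c^2 + c - 3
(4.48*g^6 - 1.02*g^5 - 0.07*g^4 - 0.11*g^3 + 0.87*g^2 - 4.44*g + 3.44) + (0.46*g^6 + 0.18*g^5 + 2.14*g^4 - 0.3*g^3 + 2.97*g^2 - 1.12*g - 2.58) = 4.94*g^6 - 0.84*g^5 + 2.07*g^4 - 0.41*g^3 + 3.84*g^2 - 5.56*g + 0.86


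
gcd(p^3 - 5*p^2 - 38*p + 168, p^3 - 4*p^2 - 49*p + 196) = p^2 - 11*p + 28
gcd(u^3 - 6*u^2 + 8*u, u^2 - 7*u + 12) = u - 4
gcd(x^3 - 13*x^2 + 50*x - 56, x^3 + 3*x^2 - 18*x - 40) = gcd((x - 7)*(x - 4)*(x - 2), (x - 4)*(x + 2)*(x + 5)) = x - 4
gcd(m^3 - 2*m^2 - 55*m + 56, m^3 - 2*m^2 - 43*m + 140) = m + 7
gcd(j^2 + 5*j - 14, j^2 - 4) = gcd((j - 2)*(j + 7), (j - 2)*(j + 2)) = j - 2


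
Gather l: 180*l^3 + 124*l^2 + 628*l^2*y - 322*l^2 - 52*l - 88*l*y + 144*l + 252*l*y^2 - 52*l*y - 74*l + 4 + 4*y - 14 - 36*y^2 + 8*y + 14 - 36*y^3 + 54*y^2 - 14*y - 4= 180*l^3 + l^2*(628*y - 198) + l*(252*y^2 - 140*y + 18) - 36*y^3 + 18*y^2 - 2*y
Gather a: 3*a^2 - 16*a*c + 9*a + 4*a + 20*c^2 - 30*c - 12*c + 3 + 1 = 3*a^2 + a*(13 - 16*c) + 20*c^2 - 42*c + 4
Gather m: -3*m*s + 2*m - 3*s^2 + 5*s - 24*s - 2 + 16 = m*(2 - 3*s) - 3*s^2 - 19*s + 14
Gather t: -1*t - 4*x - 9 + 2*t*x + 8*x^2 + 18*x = t*(2*x - 1) + 8*x^2 + 14*x - 9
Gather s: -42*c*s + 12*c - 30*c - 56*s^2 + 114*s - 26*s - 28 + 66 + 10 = -18*c - 56*s^2 + s*(88 - 42*c) + 48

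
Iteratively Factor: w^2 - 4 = (w - 2)*(w + 2)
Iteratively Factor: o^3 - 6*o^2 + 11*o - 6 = (o - 1)*(o^2 - 5*o + 6) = (o - 2)*(o - 1)*(o - 3)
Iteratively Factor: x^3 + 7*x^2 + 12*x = (x + 4)*(x^2 + 3*x) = (x + 3)*(x + 4)*(x)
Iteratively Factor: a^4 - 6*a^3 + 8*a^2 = (a)*(a^3 - 6*a^2 + 8*a) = a*(a - 4)*(a^2 - 2*a) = a^2*(a - 4)*(a - 2)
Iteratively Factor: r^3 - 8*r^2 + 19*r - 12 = (r - 3)*(r^2 - 5*r + 4) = (r - 3)*(r - 1)*(r - 4)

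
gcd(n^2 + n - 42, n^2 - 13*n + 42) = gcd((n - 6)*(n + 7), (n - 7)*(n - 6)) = n - 6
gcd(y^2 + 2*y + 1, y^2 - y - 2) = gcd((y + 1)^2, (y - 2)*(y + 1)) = y + 1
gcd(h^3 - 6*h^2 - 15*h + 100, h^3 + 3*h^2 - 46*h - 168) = h + 4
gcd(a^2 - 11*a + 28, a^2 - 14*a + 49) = a - 7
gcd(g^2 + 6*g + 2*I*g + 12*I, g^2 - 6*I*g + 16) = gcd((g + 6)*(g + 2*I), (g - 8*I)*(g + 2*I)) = g + 2*I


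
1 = 1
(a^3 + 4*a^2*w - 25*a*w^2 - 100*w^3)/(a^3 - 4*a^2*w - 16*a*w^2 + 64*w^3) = (a^2 - 25*w^2)/(a^2 - 8*a*w + 16*w^2)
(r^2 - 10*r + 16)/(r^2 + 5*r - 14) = (r - 8)/(r + 7)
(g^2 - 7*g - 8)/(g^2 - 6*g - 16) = (g + 1)/(g + 2)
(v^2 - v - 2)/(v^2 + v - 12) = (v^2 - v - 2)/(v^2 + v - 12)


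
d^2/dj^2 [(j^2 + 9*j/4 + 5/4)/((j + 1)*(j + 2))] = -3/(2*j^3 + 12*j^2 + 24*j + 16)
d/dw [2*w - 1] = 2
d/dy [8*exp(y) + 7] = 8*exp(y)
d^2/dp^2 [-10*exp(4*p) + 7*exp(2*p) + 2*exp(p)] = (-160*exp(3*p) + 28*exp(p) + 2)*exp(p)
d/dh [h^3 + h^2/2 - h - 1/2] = 3*h^2 + h - 1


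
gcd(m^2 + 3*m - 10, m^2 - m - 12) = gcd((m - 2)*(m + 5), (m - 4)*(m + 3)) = 1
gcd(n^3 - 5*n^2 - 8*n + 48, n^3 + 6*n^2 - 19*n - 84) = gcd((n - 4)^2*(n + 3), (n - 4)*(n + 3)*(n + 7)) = n^2 - n - 12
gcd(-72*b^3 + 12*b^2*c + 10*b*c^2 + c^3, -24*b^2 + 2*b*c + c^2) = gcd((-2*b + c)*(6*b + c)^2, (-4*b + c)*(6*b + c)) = 6*b + c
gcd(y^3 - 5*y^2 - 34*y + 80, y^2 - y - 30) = y + 5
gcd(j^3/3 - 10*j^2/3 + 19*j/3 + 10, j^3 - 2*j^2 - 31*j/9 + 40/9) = 1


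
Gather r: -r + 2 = 2 - r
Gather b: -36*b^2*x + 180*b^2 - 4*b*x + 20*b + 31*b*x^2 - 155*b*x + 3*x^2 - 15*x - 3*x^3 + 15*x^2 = b^2*(180 - 36*x) + b*(31*x^2 - 159*x + 20) - 3*x^3 + 18*x^2 - 15*x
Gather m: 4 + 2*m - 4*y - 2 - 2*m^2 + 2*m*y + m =-2*m^2 + m*(2*y + 3) - 4*y + 2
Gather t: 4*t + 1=4*t + 1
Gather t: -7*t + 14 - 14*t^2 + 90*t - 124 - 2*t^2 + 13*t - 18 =-16*t^2 + 96*t - 128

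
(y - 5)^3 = y^3 - 15*y^2 + 75*y - 125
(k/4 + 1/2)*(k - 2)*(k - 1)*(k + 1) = k^4/4 - 5*k^2/4 + 1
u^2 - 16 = (u - 4)*(u + 4)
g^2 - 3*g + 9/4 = (g - 3/2)^2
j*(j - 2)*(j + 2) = j^3 - 4*j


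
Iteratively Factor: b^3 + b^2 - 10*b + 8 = (b - 1)*(b^2 + 2*b - 8) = (b - 2)*(b - 1)*(b + 4)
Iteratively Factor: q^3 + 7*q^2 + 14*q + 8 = (q + 2)*(q^2 + 5*q + 4) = (q + 1)*(q + 2)*(q + 4)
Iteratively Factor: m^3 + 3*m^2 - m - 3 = (m + 3)*(m^2 - 1) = (m + 1)*(m + 3)*(m - 1)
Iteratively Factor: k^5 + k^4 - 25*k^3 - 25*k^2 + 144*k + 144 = (k - 4)*(k^4 + 5*k^3 - 5*k^2 - 45*k - 36) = (k - 4)*(k + 4)*(k^3 + k^2 - 9*k - 9) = (k - 4)*(k + 1)*(k + 4)*(k^2 - 9) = (k - 4)*(k + 1)*(k + 3)*(k + 4)*(k - 3)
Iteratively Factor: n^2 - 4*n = (n)*(n - 4)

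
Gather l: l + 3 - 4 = l - 1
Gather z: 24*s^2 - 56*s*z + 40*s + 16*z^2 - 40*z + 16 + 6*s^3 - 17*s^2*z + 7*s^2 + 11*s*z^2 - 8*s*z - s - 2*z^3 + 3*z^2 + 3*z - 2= 6*s^3 + 31*s^2 + 39*s - 2*z^3 + z^2*(11*s + 19) + z*(-17*s^2 - 64*s - 37) + 14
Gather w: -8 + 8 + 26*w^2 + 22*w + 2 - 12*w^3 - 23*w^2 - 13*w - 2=-12*w^3 + 3*w^2 + 9*w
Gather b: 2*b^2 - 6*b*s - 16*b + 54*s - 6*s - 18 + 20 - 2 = 2*b^2 + b*(-6*s - 16) + 48*s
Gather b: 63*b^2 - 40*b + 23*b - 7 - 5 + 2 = 63*b^2 - 17*b - 10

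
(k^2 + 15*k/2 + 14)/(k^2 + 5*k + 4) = (k + 7/2)/(k + 1)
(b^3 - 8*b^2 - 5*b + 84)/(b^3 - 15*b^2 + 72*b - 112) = (b + 3)/(b - 4)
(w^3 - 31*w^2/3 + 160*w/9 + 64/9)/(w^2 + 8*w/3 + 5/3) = (9*w^3 - 93*w^2 + 160*w + 64)/(3*(3*w^2 + 8*w + 5))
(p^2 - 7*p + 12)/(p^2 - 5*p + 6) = (p - 4)/(p - 2)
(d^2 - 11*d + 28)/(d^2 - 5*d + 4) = (d - 7)/(d - 1)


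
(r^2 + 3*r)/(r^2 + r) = (r + 3)/(r + 1)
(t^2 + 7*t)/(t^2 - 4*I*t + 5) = t*(t + 7)/(t^2 - 4*I*t + 5)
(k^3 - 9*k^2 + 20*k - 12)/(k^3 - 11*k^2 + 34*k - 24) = (k - 2)/(k - 4)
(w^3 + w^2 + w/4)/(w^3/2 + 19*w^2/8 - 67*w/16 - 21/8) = 4*w*(2*w + 1)/(4*w^2 + 17*w - 42)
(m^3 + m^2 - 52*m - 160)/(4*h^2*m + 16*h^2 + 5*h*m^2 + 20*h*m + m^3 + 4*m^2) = (m^2 - 3*m - 40)/(4*h^2 + 5*h*m + m^2)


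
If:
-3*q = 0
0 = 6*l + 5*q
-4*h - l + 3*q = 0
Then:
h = 0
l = 0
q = 0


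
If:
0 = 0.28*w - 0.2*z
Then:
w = 0.714285714285714*z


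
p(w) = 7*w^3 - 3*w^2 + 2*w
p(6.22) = 1580.87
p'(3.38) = 221.63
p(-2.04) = -75.99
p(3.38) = 242.79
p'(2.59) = 127.33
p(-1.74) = -49.44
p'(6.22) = 777.14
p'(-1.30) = 45.29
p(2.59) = 106.67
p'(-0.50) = 10.25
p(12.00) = 11688.00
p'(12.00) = 2954.00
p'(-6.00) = 794.00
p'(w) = 21*w^2 - 6*w + 2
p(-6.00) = -1632.00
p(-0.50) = -2.62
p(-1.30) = -23.05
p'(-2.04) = 101.63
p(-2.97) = -215.79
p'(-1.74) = 76.02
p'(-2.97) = 205.06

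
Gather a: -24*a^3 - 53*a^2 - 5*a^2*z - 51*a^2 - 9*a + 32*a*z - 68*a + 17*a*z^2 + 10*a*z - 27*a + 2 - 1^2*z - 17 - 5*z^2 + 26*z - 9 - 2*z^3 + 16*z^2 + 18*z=-24*a^3 + a^2*(-5*z - 104) + a*(17*z^2 + 42*z - 104) - 2*z^3 + 11*z^2 + 43*z - 24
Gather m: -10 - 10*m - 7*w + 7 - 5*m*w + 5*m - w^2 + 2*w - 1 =m*(-5*w - 5) - w^2 - 5*w - 4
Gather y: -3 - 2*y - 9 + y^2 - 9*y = y^2 - 11*y - 12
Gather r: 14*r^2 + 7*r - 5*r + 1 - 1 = 14*r^2 + 2*r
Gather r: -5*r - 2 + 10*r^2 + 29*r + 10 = 10*r^2 + 24*r + 8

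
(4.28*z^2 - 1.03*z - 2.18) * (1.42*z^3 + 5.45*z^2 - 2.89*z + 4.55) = 6.0776*z^5 + 21.8634*z^4 - 21.0783*z^3 + 10.5697*z^2 + 1.6137*z - 9.919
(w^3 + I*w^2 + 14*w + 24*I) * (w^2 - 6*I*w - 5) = w^5 - 5*I*w^4 + 15*w^3 - 65*I*w^2 + 74*w - 120*I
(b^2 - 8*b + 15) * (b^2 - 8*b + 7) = b^4 - 16*b^3 + 86*b^2 - 176*b + 105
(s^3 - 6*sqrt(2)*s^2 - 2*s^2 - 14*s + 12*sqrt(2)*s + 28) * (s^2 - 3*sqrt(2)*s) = s^5 - 9*sqrt(2)*s^4 - 2*s^4 + 22*s^3 + 18*sqrt(2)*s^3 - 44*s^2 + 42*sqrt(2)*s^2 - 84*sqrt(2)*s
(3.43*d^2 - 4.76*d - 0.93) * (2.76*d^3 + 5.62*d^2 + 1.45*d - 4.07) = 9.4668*d^5 + 6.139*d^4 - 24.3445*d^3 - 26.0887*d^2 + 18.0247*d + 3.7851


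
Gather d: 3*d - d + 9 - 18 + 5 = 2*d - 4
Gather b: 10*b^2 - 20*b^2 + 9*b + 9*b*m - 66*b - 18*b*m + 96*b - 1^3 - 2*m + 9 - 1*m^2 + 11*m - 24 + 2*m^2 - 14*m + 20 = -10*b^2 + b*(39 - 9*m) + m^2 - 5*m + 4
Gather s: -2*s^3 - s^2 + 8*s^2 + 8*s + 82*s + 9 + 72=-2*s^3 + 7*s^2 + 90*s + 81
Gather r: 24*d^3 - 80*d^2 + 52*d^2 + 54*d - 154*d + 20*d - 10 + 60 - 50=24*d^3 - 28*d^2 - 80*d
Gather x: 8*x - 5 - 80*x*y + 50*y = x*(8 - 80*y) + 50*y - 5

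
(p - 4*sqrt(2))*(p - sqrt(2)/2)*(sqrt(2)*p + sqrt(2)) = sqrt(2)*p^3 - 9*p^2 + sqrt(2)*p^2 - 9*p + 4*sqrt(2)*p + 4*sqrt(2)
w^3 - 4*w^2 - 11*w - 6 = (w - 6)*(w + 1)^2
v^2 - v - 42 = (v - 7)*(v + 6)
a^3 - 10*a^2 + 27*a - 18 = (a - 6)*(a - 3)*(a - 1)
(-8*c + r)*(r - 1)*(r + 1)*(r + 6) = -8*c*r^3 - 48*c*r^2 + 8*c*r + 48*c + r^4 + 6*r^3 - r^2 - 6*r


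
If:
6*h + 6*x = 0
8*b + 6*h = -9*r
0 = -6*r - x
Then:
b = 15*x/16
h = -x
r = -x/6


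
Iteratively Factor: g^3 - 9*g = (g + 3)*(g^2 - 3*g) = g*(g + 3)*(g - 3)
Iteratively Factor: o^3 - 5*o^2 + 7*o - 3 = (o - 1)*(o^2 - 4*o + 3) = (o - 1)^2*(o - 3)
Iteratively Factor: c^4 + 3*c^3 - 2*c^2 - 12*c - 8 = (c - 2)*(c^3 + 5*c^2 + 8*c + 4) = (c - 2)*(c + 1)*(c^2 + 4*c + 4) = (c - 2)*(c + 1)*(c + 2)*(c + 2)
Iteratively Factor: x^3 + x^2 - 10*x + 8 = (x - 2)*(x^2 + 3*x - 4) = (x - 2)*(x - 1)*(x + 4)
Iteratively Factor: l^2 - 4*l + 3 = (l - 3)*(l - 1)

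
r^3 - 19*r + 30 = (r - 3)*(r - 2)*(r + 5)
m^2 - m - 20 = (m - 5)*(m + 4)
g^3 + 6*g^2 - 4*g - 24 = (g - 2)*(g + 2)*(g + 6)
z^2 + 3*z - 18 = (z - 3)*(z + 6)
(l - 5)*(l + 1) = l^2 - 4*l - 5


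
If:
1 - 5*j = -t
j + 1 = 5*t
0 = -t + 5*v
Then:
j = 1/4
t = 1/4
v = 1/20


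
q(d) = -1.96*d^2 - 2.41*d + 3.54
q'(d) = -3.92*d - 2.41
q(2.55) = -15.35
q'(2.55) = -12.41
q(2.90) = -19.93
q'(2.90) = -13.78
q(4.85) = -54.25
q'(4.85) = -21.42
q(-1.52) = 2.67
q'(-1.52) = 3.55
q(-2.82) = -5.25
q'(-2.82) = 8.64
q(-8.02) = -103.20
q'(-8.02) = 29.03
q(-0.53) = 4.27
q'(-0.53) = -0.33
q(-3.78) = -15.36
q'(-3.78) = 12.41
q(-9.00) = -133.53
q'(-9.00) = 32.87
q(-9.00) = -133.53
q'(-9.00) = 32.87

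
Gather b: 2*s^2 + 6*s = 2*s^2 + 6*s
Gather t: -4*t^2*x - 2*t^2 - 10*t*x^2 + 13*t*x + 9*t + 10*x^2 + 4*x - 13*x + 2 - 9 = t^2*(-4*x - 2) + t*(-10*x^2 + 13*x + 9) + 10*x^2 - 9*x - 7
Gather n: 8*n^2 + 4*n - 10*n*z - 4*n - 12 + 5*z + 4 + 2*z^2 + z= 8*n^2 - 10*n*z + 2*z^2 + 6*z - 8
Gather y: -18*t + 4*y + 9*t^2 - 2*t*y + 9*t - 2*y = 9*t^2 - 9*t + y*(2 - 2*t)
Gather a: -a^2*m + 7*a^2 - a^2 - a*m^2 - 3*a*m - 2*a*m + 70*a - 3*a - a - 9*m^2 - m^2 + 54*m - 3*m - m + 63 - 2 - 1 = a^2*(6 - m) + a*(-m^2 - 5*m + 66) - 10*m^2 + 50*m + 60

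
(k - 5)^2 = k^2 - 10*k + 25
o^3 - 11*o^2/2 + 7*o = o*(o - 7/2)*(o - 2)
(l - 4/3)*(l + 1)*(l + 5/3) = l^3 + 4*l^2/3 - 17*l/9 - 20/9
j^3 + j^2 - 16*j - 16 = (j - 4)*(j + 1)*(j + 4)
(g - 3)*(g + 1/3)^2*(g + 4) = g^4 + 5*g^3/3 - 101*g^2/9 - 71*g/9 - 4/3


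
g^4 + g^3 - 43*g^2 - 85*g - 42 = (g - 7)*(g + 1)^2*(g + 6)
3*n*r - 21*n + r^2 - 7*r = (3*n + r)*(r - 7)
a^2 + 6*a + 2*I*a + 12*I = (a + 6)*(a + 2*I)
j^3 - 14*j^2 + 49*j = j*(j - 7)^2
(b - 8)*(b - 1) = b^2 - 9*b + 8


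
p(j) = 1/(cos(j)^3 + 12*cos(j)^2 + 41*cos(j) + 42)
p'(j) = (3*sin(j)*cos(j)^2 + 24*sin(j)*cos(j) + 41*sin(j))/(cos(j)^3 + 12*cos(j)^2 + 41*cos(j) + 42)^2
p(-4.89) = 0.02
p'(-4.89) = 0.02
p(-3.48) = 0.08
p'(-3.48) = 0.04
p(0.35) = 0.01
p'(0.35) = 0.00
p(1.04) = 0.02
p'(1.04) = 0.01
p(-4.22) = 0.04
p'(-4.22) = 0.04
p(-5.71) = 0.01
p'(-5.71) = 0.00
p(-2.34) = 0.05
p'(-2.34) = -0.05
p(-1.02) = 0.01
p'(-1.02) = -0.01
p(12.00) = 0.01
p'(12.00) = 0.00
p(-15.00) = 0.06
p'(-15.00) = -0.05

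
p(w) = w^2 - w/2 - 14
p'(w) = 2*w - 1/2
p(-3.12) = -2.71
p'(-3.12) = -6.74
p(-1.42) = -11.27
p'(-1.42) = -3.34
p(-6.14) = 26.77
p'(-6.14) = -12.78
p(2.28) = -9.94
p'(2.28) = 4.06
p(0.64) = -13.91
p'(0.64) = 0.78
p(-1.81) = -9.82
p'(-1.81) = -4.12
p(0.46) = -14.02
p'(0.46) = 0.42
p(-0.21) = -13.85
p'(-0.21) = -0.92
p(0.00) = -14.00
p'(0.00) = -0.50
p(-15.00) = 218.50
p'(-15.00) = -30.50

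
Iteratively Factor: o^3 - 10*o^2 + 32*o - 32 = (o - 2)*(o^2 - 8*o + 16) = (o - 4)*(o - 2)*(o - 4)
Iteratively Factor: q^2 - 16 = (q + 4)*(q - 4)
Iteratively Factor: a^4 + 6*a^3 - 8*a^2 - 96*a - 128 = (a - 4)*(a^3 + 10*a^2 + 32*a + 32) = (a - 4)*(a + 2)*(a^2 + 8*a + 16) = (a - 4)*(a + 2)*(a + 4)*(a + 4)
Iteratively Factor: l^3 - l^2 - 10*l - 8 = (l + 2)*(l^2 - 3*l - 4) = (l + 1)*(l + 2)*(l - 4)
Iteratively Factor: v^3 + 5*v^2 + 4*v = (v + 1)*(v^2 + 4*v) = v*(v + 1)*(v + 4)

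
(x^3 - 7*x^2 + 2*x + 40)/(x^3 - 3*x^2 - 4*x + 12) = (x^2 - 9*x + 20)/(x^2 - 5*x + 6)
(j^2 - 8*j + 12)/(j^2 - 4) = (j - 6)/(j + 2)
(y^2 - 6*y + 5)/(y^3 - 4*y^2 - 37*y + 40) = (y - 5)/(y^2 - 3*y - 40)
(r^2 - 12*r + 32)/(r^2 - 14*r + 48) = (r - 4)/(r - 6)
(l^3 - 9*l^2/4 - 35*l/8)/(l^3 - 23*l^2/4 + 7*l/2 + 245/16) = 2*l/(2*l - 7)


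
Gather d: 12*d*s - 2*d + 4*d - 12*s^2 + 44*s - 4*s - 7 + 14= d*(12*s + 2) - 12*s^2 + 40*s + 7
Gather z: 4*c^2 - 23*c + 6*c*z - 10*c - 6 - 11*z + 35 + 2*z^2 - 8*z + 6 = 4*c^2 - 33*c + 2*z^2 + z*(6*c - 19) + 35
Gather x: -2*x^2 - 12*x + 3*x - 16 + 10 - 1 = -2*x^2 - 9*x - 7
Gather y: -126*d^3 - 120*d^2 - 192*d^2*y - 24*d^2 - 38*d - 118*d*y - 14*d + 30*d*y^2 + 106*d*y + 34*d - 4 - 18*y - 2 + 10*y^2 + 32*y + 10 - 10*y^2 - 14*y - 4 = -126*d^3 - 144*d^2 + 30*d*y^2 - 18*d + y*(-192*d^2 - 12*d)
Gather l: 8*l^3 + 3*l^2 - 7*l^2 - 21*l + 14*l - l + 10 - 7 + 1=8*l^3 - 4*l^2 - 8*l + 4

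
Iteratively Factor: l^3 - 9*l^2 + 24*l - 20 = (l - 2)*(l^2 - 7*l + 10) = (l - 5)*(l - 2)*(l - 2)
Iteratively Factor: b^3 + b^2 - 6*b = (b - 2)*(b^2 + 3*b) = b*(b - 2)*(b + 3)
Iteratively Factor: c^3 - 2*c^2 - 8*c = (c)*(c^2 - 2*c - 8) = c*(c + 2)*(c - 4)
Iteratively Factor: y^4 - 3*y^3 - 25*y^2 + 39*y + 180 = (y - 4)*(y^3 + y^2 - 21*y - 45) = (y - 4)*(y + 3)*(y^2 - 2*y - 15) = (y - 4)*(y + 3)^2*(y - 5)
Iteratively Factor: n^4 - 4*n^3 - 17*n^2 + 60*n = (n)*(n^3 - 4*n^2 - 17*n + 60) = n*(n - 3)*(n^2 - n - 20) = n*(n - 5)*(n - 3)*(n + 4)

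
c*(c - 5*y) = c^2 - 5*c*y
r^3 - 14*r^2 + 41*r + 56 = (r - 8)*(r - 7)*(r + 1)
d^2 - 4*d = d*(d - 4)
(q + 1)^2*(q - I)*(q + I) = q^4 + 2*q^3 + 2*q^2 + 2*q + 1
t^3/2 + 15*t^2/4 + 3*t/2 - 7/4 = (t/2 + 1/2)*(t - 1/2)*(t + 7)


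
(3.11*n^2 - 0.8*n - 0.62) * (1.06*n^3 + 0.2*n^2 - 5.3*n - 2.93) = 3.2966*n^5 - 0.226*n^4 - 17.3002*n^3 - 4.9963*n^2 + 5.63*n + 1.8166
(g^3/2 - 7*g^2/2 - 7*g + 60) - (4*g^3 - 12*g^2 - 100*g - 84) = -7*g^3/2 + 17*g^2/2 + 93*g + 144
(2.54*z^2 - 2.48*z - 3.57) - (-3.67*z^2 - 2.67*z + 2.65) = 6.21*z^2 + 0.19*z - 6.22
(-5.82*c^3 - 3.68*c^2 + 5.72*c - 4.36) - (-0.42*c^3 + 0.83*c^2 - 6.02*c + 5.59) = -5.4*c^3 - 4.51*c^2 + 11.74*c - 9.95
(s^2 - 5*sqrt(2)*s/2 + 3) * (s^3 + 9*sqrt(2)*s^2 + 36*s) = s^5 + 13*sqrt(2)*s^4/2 - 6*s^3 - 63*sqrt(2)*s^2 + 108*s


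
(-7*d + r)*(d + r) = -7*d^2 - 6*d*r + r^2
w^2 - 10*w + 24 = (w - 6)*(w - 4)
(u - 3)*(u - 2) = u^2 - 5*u + 6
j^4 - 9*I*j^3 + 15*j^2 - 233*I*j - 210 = (j - 7*I)*(j - 6*I)*(j - I)*(j + 5*I)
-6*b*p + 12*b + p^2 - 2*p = (-6*b + p)*(p - 2)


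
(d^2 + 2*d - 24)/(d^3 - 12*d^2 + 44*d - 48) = (d + 6)/(d^2 - 8*d + 12)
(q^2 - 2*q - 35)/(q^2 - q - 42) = (q + 5)/(q + 6)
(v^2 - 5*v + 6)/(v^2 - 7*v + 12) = (v - 2)/(v - 4)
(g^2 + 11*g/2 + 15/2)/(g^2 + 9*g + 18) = (g + 5/2)/(g + 6)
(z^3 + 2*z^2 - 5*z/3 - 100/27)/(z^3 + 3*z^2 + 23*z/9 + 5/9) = (9*z^2 + 3*z - 20)/(3*(3*z^2 + 4*z + 1))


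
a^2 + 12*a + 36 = (a + 6)^2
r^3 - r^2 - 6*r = r*(r - 3)*(r + 2)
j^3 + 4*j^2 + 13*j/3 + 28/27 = (j + 1/3)*(j + 4/3)*(j + 7/3)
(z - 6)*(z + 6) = z^2 - 36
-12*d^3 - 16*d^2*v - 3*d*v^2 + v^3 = (-6*d + v)*(d + v)*(2*d + v)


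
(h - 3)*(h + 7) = h^2 + 4*h - 21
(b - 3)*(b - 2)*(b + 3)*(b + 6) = b^4 + 4*b^3 - 21*b^2 - 36*b + 108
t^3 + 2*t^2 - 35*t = t*(t - 5)*(t + 7)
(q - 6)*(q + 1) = q^2 - 5*q - 6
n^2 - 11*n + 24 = (n - 8)*(n - 3)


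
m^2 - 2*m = m*(m - 2)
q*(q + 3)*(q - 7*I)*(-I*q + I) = -I*q^4 - 7*q^3 - 2*I*q^3 - 14*q^2 + 3*I*q^2 + 21*q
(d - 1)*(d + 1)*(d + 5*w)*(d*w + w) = d^4*w + 5*d^3*w^2 + d^3*w + 5*d^2*w^2 - d^2*w - 5*d*w^2 - d*w - 5*w^2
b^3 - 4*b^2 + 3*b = b*(b - 3)*(b - 1)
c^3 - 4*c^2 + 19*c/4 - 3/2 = (c - 2)*(c - 3/2)*(c - 1/2)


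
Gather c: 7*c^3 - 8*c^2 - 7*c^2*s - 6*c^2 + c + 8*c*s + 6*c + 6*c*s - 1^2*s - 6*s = 7*c^3 + c^2*(-7*s - 14) + c*(14*s + 7) - 7*s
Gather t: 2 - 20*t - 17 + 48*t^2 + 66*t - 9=48*t^2 + 46*t - 24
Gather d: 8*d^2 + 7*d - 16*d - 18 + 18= 8*d^2 - 9*d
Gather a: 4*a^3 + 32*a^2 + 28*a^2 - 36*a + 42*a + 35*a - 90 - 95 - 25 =4*a^3 + 60*a^2 + 41*a - 210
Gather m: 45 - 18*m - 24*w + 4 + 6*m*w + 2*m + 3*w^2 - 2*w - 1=m*(6*w - 16) + 3*w^2 - 26*w + 48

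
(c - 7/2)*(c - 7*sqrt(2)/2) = c^2 - 7*sqrt(2)*c/2 - 7*c/2 + 49*sqrt(2)/4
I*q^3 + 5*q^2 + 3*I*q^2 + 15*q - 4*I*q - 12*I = (q + 3)*(q - 4*I)*(I*q + 1)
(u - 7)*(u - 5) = u^2 - 12*u + 35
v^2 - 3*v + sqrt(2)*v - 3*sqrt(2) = (v - 3)*(v + sqrt(2))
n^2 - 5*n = n*(n - 5)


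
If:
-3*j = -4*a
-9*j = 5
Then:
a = -5/12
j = -5/9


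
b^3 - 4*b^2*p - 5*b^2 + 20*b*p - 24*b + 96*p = (b - 8)*(b + 3)*(b - 4*p)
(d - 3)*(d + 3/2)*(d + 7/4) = d^3 + d^2/4 - 57*d/8 - 63/8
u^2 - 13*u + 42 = (u - 7)*(u - 6)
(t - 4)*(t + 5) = t^2 + t - 20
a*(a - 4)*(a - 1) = a^3 - 5*a^2 + 4*a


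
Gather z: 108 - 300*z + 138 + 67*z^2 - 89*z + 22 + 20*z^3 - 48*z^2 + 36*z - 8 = 20*z^3 + 19*z^2 - 353*z + 260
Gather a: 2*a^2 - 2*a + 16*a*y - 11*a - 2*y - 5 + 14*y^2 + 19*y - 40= 2*a^2 + a*(16*y - 13) + 14*y^2 + 17*y - 45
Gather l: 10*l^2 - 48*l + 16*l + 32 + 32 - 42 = 10*l^2 - 32*l + 22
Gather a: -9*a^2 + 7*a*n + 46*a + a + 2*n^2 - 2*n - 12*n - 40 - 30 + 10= -9*a^2 + a*(7*n + 47) + 2*n^2 - 14*n - 60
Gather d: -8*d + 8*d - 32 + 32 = 0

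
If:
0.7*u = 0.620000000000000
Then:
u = 0.89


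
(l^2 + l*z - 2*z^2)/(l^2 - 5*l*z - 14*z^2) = (-l + z)/(-l + 7*z)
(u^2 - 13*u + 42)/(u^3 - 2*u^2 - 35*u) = (u - 6)/(u*(u + 5))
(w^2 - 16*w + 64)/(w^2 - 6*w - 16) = (w - 8)/(w + 2)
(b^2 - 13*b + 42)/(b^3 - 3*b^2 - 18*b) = (b - 7)/(b*(b + 3))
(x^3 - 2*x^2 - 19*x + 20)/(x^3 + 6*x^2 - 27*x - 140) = (x - 1)/(x + 7)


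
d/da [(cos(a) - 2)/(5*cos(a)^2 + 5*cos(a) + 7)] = (5*cos(a)^2 - 20*cos(a) - 17)*sin(a)/(-5*sin(a)^2 + 5*cos(a) + 12)^2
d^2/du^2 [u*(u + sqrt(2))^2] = 6*u + 4*sqrt(2)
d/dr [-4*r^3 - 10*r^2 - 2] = 4*r*(-3*r - 5)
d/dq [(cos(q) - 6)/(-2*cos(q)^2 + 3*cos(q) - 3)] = (24*cos(q) - cos(2*q) - 16)*sin(q)/(-3*cos(q) + cos(2*q) + 4)^2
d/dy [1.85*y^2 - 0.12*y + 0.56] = 3.7*y - 0.12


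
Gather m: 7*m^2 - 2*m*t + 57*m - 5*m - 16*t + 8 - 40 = 7*m^2 + m*(52 - 2*t) - 16*t - 32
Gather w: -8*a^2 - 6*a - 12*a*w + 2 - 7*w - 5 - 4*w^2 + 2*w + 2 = -8*a^2 - 6*a - 4*w^2 + w*(-12*a - 5) - 1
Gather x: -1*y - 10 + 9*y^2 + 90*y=9*y^2 + 89*y - 10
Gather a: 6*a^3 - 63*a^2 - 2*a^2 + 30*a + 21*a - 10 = 6*a^3 - 65*a^2 + 51*a - 10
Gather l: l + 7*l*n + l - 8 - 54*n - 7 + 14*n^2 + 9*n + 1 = l*(7*n + 2) + 14*n^2 - 45*n - 14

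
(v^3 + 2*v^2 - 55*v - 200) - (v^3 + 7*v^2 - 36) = -5*v^2 - 55*v - 164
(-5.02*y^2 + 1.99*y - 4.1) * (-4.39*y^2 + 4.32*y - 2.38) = 22.0378*y^4 - 30.4225*y^3 + 38.5434*y^2 - 22.4482*y + 9.758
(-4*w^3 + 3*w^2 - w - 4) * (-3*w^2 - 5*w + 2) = 12*w^5 + 11*w^4 - 20*w^3 + 23*w^2 + 18*w - 8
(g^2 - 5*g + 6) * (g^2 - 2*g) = g^4 - 7*g^3 + 16*g^2 - 12*g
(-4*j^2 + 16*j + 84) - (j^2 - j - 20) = -5*j^2 + 17*j + 104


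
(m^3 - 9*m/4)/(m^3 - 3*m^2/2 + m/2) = (4*m^2 - 9)/(2*(2*m^2 - 3*m + 1))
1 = 1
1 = 1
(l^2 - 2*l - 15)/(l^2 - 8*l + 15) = (l + 3)/(l - 3)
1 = 1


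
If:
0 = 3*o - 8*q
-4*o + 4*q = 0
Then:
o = 0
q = 0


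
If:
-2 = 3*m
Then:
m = -2/3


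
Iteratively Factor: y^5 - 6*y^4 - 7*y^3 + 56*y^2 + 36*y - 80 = (y + 2)*(y^4 - 8*y^3 + 9*y^2 + 38*y - 40) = (y - 4)*(y + 2)*(y^3 - 4*y^2 - 7*y + 10) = (y - 4)*(y + 2)^2*(y^2 - 6*y + 5) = (y - 4)*(y - 1)*(y + 2)^2*(y - 5)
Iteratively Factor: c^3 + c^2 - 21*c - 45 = (c - 5)*(c^2 + 6*c + 9) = (c - 5)*(c + 3)*(c + 3)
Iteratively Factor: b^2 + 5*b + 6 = (b + 3)*(b + 2)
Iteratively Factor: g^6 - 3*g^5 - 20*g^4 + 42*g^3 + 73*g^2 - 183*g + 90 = (g - 5)*(g^5 + 2*g^4 - 10*g^3 - 8*g^2 + 33*g - 18) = (g - 5)*(g - 1)*(g^4 + 3*g^3 - 7*g^2 - 15*g + 18) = (g - 5)*(g - 1)*(g + 3)*(g^3 - 7*g + 6) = (g - 5)*(g - 2)*(g - 1)*(g + 3)*(g^2 + 2*g - 3) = (g - 5)*(g - 2)*(g - 1)*(g + 3)^2*(g - 1)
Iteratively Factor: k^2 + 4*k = (k + 4)*(k)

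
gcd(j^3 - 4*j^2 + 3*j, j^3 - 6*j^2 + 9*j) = j^2 - 3*j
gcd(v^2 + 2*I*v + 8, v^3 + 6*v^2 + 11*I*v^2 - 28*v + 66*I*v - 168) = v + 4*I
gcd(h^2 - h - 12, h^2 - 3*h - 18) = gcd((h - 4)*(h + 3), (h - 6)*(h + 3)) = h + 3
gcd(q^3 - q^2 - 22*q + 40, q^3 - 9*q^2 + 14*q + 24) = q - 4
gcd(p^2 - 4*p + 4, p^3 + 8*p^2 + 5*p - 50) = p - 2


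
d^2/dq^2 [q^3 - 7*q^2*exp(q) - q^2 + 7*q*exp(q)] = -7*q^2*exp(q) - 21*q*exp(q) + 6*q - 2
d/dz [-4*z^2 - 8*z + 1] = -8*z - 8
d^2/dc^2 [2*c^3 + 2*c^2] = 12*c + 4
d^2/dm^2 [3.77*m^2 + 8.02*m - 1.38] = 7.54000000000000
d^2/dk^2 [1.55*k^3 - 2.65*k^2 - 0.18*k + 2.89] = 9.3*k - 5.3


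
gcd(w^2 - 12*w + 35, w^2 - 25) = w - 5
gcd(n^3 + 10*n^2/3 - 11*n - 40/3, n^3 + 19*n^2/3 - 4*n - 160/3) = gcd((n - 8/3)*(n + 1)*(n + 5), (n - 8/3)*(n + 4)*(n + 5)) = n^2 + 7*n/3 - 40/3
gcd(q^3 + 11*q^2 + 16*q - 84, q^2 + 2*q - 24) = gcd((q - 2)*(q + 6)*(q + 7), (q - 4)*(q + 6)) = q + 6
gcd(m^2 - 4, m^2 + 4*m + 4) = m + 2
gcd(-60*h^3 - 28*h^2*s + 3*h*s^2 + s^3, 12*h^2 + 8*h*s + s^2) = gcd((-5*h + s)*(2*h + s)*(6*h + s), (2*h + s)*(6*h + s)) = 12*h^2 + 8*h*s + s^2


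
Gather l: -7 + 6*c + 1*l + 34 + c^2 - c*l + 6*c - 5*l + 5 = c^2 + 12*c + l*(-c - 4) + 32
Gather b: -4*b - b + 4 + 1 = 5 - 5*b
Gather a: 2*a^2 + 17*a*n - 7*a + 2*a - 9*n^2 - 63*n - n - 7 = 2*a^2 + a*(17*n - 5) - 9*n^2 - 64*n - 7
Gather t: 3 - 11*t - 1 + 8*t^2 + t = 8*t^2 - 10*t + 2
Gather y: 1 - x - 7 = -x - 6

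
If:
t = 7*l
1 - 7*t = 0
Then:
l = 1/49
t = 1/7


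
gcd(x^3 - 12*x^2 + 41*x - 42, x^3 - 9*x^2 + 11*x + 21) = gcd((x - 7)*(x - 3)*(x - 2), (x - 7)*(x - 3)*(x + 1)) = x^2 - 10*x + 21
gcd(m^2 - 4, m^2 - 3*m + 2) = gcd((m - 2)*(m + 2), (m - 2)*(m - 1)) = m - 2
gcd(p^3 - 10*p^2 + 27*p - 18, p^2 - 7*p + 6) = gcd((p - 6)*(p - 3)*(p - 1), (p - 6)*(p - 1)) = p^2 - 7*p + 6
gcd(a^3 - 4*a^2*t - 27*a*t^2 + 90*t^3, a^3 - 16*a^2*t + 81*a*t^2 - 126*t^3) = a^2 - 9*a*t + 18*t^2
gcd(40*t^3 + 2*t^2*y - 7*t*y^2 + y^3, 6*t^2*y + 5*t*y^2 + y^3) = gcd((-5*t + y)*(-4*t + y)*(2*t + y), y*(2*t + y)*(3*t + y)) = 2*t + y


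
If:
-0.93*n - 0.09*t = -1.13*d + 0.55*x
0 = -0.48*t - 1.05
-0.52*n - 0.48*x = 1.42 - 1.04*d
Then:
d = 0.422550052687039*x + 3.74861696522655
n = 4.76646469968388 - 0.0779768177028451*x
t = -2.19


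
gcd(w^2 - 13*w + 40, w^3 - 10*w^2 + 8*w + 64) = w - 8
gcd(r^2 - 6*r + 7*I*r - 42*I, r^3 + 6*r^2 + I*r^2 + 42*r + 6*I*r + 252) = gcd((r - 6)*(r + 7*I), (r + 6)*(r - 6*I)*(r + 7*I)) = r + 7*I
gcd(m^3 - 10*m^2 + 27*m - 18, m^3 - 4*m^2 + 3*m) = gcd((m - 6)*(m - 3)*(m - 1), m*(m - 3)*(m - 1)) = m^2 - 4*m + 3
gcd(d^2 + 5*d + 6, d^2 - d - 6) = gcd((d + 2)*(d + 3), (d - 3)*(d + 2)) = d + 2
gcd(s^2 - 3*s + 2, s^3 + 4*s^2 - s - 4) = s - 1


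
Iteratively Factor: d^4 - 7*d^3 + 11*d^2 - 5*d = (d - 5)*(d^3 - 2*d^2 + d) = (d - 5)*(d - 1)*(d^2 - d) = d*(d - 5)*(d - 1)*(d - 1)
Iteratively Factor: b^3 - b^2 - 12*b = (b + 3)*(b^2 - 4*b) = b*(b + 3)*(b - 4)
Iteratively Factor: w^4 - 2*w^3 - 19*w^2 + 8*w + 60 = (w + 2)*(w^3 - 4*w^2 - 11*w + 30) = (w + 2)*(w + 3)*(w^2 - 7*w + 10) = (w - 5)*(w + 2)*(w + 3)*(w - 2)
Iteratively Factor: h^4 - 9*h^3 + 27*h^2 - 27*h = (h - 3)*(h^3 - 6*h^2 + 9*h) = (h - 3)^2*(h^2 - 3*h) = h*(h - 3)^2*(h - 3)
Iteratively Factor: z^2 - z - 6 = (z + 2)*(z - 3)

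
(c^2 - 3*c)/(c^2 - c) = (c - 3)/(c - 1)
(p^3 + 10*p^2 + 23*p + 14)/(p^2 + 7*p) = p + 3 + 2/p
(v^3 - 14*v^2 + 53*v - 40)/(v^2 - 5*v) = v - 9 + 8/v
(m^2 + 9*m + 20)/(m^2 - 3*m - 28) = (m + 5)/(m - 7)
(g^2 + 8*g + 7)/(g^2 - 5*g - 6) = (g + 7)/(g - 6)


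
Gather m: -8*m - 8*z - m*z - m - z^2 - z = m*(-z - 9) - z^2 - 9*z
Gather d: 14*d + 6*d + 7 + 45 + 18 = 20*d + 70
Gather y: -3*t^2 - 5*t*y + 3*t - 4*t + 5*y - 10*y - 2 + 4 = -3*t^2 - t + y*(-5*t - 5) + 2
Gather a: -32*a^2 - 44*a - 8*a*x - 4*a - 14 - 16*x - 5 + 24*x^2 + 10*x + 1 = -32*a^2 + a*(-8*x - 48) + 24*x^2 - 6*x - 18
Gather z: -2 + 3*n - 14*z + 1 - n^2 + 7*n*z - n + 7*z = -n^2 + 2*n + z*(7*n - 7) - 1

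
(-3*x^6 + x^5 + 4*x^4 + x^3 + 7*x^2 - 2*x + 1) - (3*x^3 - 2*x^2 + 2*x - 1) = -3*x^6 + x^5 + 4*x^4 - 2*x^3 + 9*x^2 - 4*x + 2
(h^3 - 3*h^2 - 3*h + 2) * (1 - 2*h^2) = -2*h^5 + 6*h^4 + 7*h^3 - 7*h^2 - 3*h + 2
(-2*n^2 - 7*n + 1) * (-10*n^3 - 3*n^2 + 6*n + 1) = 20*n^5 + 76*n^4 - n^3 - 47*n^2 - n + 1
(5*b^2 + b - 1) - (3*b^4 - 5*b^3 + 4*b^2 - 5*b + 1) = -3*b^4 + 5*b^3 + b^2 + 6*b - 2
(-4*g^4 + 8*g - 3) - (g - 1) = -4*g^4 + 7*g - 2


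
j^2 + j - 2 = (j - 1)*(j + 2)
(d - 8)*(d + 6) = d^2 - 2*d - 48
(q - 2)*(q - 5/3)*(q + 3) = q^3 - 2*q^2/3 - 23*q/3 + 10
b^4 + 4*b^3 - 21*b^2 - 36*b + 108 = (b - 3)*(b - 2)*(b + 3)*(b + 6)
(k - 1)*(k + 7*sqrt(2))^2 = k^3 - k^2 + 14*sqrt(2)*k^2 - 14*sqrt(2)*k + 98*k - 98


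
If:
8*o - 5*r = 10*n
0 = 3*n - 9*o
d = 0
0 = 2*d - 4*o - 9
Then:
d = 0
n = -27/4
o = -9/4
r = 99/10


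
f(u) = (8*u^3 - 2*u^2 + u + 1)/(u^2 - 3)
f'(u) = -2*u*(8*u^3 - 2*u^2 + u + 1)/(u^2 - 3)^2 + (24*u^2 - 4*u + 1)/(u^2 - 3) = (8*u^4 - 73*u^2 + 10*u - 3)/(u^4 - 6*u^2 + 9)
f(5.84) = 49.25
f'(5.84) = 7.10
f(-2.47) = -43.29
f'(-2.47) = -18.23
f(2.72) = 34.08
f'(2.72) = -4.03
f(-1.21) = 11.27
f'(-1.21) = -44.44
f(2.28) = 39.89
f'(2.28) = -29.69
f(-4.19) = -43.06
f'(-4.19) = 5.38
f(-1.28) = 14.93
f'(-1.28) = -61.45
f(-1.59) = 80.11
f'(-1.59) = -684.01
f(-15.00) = -123.71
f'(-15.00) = 7.88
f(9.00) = 72.82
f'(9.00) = 7.67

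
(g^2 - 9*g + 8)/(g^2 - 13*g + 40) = (g - 1)/(g - 5)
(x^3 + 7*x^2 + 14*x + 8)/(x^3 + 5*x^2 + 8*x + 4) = (x + 4)/(x + 2)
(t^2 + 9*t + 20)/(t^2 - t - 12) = (t^2 + 9*t + 20)/(t^2 - t - 12)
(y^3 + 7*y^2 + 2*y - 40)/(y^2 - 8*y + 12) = (y^2 + 9*y + 20)/(y - 6)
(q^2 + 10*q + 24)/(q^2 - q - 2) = (q^2 + 10*q + 24)/(q^2 - q - 2)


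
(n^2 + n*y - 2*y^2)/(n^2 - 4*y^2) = (-n + y)/(-n + 2*y)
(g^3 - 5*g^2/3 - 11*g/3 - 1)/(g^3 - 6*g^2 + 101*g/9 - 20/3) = 3*(3*g^2 + 4*g + 1)/(9*g^2 - 27*g + 20)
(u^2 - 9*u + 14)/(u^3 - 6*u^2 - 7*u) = (u - 2)/(u*(u + 1))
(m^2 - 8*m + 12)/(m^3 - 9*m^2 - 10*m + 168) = (m - 2)/(m^2 - 3*m - 28)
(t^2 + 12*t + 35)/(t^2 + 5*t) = (t + 7)/t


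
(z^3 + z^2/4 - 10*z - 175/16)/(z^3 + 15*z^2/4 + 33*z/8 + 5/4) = (4*z^2 - 4*z - 35)/(2*(2*z^2 + 5*z + 2))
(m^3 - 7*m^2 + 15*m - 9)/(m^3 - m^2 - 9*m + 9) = (m - 3)/(m + 3)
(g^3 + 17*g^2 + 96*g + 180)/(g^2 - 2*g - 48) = (g^2 + 11*g + 30)/(g - 8)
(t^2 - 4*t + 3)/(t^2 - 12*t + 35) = (t^2 - 4*t + 3)/(t^2 - 12*t + 35)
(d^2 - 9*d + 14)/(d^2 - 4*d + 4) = (d - 7)/(d - 2)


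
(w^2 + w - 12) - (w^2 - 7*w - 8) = 8*w - 4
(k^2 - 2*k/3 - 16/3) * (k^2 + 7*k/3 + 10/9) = k^4 + 5*k^3/3 - 52*k^2/9 - 356*k/27 - 160/27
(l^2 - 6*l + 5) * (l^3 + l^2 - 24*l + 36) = l^5 - 5*l^4 - 25*l^3 + 185*l^2 - 336*l + 180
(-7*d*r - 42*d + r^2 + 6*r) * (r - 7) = -7*d*r^2 + 7*d*r + 294*d + r^3 - r^2 - 42*r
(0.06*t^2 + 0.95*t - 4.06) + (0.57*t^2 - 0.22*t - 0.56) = 0.63*t^2 + 0.73*t - 4.62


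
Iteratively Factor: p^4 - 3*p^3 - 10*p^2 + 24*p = (p - 4)*(p^3 + p^2 - 6*p) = (p - 4)*(p - 2)*(p^2 + 3*p) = (p - 4)*(p - 2)*(p + 3)*(p)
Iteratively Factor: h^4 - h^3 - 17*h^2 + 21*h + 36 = (h - 3)*(h^3 + 2*h^2 - 11*h - 12) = (h - 3)*(h + 4)*(h^2 - 2*h - 3) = (h - 3)*(h + 1)*(h + 4)*(h - 3)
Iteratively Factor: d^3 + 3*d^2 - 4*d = (d - 1)*(d^2 + 4*d) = d*(d - 1)*(d + 4)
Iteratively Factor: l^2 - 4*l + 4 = (l - 2)*(l - 2)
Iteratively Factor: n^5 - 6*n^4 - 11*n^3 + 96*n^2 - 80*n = (n - 5)*(n^4 - n^3 - 16*n^2 + 16*n) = (n - 5)*(n - 1)*(n^3 - 16*n) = n*(n - 5)*(n - 1)*(n^2 - 16) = n*(n - 5)*(n - 1)*(n + 4)*(n - 4)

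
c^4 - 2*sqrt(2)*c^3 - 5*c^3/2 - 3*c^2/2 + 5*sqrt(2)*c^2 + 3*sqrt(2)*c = c*(c - 3)*(c + 1/2)*(c - 2*sqrt(2))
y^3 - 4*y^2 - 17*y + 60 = (y - 5)*(y - 3)*(y + 4)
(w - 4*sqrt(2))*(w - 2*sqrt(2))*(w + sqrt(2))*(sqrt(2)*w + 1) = sqrt(2)*w^4 - 9*w^3 - sqrt(2)*w^2 + 36*w + 16*sqrt(2)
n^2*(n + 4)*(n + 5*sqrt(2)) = n^4 + 4*n^3 + 5*sqrt(2)*n^3 + 20*sqrt(2)*n^2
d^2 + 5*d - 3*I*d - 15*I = (d + 5)*(d - 3*I)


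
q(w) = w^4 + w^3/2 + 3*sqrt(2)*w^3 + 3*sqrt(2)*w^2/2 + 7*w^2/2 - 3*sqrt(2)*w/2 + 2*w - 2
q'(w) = 4*w^3 + 3*w^2/2 + 9*sqrt(2)*w^2 + 3*sqrt(2)*w + 7*w - 3*sqrt(2)/2 + 2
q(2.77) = 200.47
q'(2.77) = 225.21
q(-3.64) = 19.74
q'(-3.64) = -45.44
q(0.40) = -0.82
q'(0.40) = 6.91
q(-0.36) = -1.43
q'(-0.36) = -2.51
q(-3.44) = 11.91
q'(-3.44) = -33.26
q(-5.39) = 263.34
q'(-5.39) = -273.73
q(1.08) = 11.76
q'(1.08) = 33.66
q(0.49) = -0.09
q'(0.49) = 9.27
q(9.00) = 10470.62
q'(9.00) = 4169.52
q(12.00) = 29737.30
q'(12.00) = 9095.61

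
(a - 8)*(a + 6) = a^2 - 2*a - 48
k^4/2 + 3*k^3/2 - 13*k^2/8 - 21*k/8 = k*(k/2 + 1/2)*(k - 3/2)*(k + 7/2)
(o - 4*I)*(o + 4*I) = o^2 + 16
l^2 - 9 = (l - 3)*(l + 3)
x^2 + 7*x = x*(x + 7)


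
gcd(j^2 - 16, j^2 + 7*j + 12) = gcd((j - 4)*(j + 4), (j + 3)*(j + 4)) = j + 4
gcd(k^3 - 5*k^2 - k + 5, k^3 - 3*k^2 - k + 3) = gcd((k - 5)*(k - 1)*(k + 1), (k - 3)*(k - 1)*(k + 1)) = k^2 - 1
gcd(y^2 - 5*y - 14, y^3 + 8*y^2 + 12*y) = y + 2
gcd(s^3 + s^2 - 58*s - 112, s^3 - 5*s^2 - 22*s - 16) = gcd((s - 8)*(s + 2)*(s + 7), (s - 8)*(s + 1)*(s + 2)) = s^2 - 6*s - 16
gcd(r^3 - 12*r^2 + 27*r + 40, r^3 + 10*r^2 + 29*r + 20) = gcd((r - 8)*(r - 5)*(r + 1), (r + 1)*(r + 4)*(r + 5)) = r + 1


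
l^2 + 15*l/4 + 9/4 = (l + 3/4)*(l + 3)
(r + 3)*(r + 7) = r^2 + 10*r + 21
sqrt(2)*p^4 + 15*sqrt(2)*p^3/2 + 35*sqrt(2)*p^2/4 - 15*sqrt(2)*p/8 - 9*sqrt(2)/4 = (p - 1/2)*(p + 3/2)*(p + 6)*(sqrt(2)*p + sqrt(2)/2)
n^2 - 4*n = n*(n - 4)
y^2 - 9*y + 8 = (y - 8)*(y - 1)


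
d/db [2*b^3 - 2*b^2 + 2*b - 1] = 6*b^2 - 4*b + 2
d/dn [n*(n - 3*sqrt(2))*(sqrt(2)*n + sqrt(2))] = 3*sqrt(2)*n^2 - 12*n + 2*sqrt(2)*n - 6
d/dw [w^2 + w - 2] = 2*w + 1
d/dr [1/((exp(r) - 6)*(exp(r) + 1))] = (5 - 2*exp(r))*exp(r)/(exp(4*r) - 10*exp(3*r) + 13*exp(2*r) + 60*exp(r) + 36)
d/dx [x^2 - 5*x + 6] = 2*x - 5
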